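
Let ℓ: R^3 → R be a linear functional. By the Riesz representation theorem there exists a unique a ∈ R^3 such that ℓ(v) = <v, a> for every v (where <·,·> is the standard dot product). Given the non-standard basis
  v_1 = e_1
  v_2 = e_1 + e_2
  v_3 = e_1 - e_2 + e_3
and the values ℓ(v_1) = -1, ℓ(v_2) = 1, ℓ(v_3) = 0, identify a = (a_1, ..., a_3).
a = (-1, 2, 3)

Write a = (a_1, ..., a_3) in the standard basis. For each basis vector v_i, ℓ(v_i) = <v_i, a> is a linear equation in the a_j's. Collect the n equations into a matrix system V a = ℓ, where row i of V is v_i (expressed in the standard basis). Since V is invertible (lower-triangular with 1s on the diagonal, up to permutation), solve by back-substitution:
  V =
[[1, 0, 0],
 [1, 1, 0],
 [1, -1, 1]]
  V a = (-1, 1, 0)
Solving gives a = (-1, 2, 3).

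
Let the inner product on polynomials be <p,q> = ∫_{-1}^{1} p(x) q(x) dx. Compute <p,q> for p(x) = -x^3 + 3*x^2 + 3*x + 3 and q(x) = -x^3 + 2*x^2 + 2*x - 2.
<p,q> = -256/35

Expand the product: p(x)·q(x) = x^6 - 5*x^5 + x^4 + 11*x^3 + 6*x^2 - 6.
∫_{-1}^{1} of each monomial x^k gives [2/(k+1) if k even, 0 if k odd]. Integrating term-by-term (or equivalently evaluating the antiderivative F(x) = x^7/7 - 5*x^6/6 + x^5/5 + 11*x^4/4 + 2*x^3 - 6*x at the endpoints):
  F(1) − F(−1) = -731/420 − (2341/420) = -256/35.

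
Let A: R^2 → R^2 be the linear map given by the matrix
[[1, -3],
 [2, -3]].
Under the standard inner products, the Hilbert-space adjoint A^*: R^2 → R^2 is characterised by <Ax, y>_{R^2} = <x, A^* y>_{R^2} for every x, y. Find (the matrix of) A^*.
A^* = A^T =
[[1, 2],
 [-3, -3]]

For real matrices with standard dot products, the defining identity <Ax, y> = <x, A^* y> gives (Ax)^T y = x^T (A^*) y, i.e. x^T A^T y = x^T (A^*) y. Since this holds for all x, y, we must have A^* = A^T. Therefore
A^* =
[[1, 2],
 [-3, -3]].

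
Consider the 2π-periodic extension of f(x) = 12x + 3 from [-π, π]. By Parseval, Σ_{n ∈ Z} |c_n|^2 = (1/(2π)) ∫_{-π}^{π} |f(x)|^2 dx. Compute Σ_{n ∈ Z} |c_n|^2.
Σ |c_n|^2 = 48π^2 + 9

Expand and integrate term by term over [-π, π]:
  ∫ (12x)^2 dx = 144·(2π^3/3); ∫ 2·12·(3)·x dx = 0 (odd integrand); ∫ 3^2 dx = 9·2π.
So (1/(2π)) ∫_{-π}^{π} (12x + 3)^2 dx = 144π^2/3 + 9 = 48π^2 + 9.
Parseval ⇒ Σ |c_n|^2 = 48π^2 + 9.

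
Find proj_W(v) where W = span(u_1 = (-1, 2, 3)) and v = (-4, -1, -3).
proj_W(v) = (1/2, -1, -3/2)

Set up U = [u_1 | ... | u_1] ∈ R^(3×1). The projector onto W = col(U) is P = U (U^T U)^(-1) U^T.
Compute U^T U =
  [14],
and U^T v = (-7).
Solve U^T U · c = U^T v for the coefficients: c = (-1/2). The projection is proj_W(v) = U c.
Check: (v - proj_W(v)) · u_1 = 0  (should be 0).
Result: proj_W(v) = (1/2, -1, -3/2).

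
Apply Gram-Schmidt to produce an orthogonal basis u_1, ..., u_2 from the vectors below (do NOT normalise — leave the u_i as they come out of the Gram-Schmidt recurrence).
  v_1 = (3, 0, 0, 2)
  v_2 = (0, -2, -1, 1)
Orthogonal basis:
  u_1 = (3, 0, 0, 2)
  u_2 = (-6/13, -2, -1, 9/13)

Apply the Gram-Schmidt recurrence
  u_1 = v_1
  u_i = v_i − Σ_{j<i} ((v_i · u_j) / (u_j · u_j)) · u_j.

Step by step this gives:
  u_1 = (3, 0, 0, 2)
  u_2 = (-6/13, -2, -1, 9/13)

Orthogonality check:
  u_2 · u_1 = 0 (should be 0)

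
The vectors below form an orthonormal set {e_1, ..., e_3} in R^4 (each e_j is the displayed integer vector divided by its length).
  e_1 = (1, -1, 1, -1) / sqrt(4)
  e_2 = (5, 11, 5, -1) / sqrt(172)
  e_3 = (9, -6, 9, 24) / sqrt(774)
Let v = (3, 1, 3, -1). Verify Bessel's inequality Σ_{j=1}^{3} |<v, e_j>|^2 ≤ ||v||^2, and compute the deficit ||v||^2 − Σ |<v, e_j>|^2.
Σ |<v, e_j>|^2 = 20; ||v||^2 = 20; deficit = 0

Write each e_j = u_j / sqrt(<u_j, u_j>) where u_j is the displayed integer vector. Then <v, e_j> = <v, u_j> / sqrt(<u_j, u_j>), so |<v, e_j>|^2 = <v, u_j>^2 / <u_j, u_j>.
Coefficients: <v, e_1> = 6/sqrt(4), <v, e_2> = 42/sqrt(172), <v, e_3> = 24/sqrt(774).
Square and sum: Σ |<v, e_j>|^2 = 20.
Compute ||v||^2 = v·v = 20.
Deficit = 20 − 20 = 0 ≥ 0, confirming Bessel's inequality. (The deficit equals ||v − Σ <v,e_j> e_j||^2, the squared distance from v to span{e_j}.)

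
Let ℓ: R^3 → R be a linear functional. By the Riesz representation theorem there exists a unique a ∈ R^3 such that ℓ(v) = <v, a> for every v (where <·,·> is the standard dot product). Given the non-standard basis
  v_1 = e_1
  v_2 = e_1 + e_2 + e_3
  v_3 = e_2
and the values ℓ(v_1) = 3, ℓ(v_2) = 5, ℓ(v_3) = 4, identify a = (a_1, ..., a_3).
a = (3, 4, -2)

Write a = (a_1, ..., a_3) in the standard basis. For each basis vector v_i, ℓ(v_i) = <v_i, a> is a linear equation in the a_j's. Collect the n equations into a matrix system V a = ℓ, where row i of V is v_i (expressed in the standard basis). Since V is invertible (lower-triangular with 1s on the diagonal, up to permutation), solve by back-substitution:
  V =
[[1, 0, 0],
 [1, 1, 1],
 [0, 1, 0]]
  V a = (3, 5, 4)
Solving gives a = (3, 4, -2).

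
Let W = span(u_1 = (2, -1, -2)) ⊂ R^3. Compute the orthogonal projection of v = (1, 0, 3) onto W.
proj_W(v) = (-8/9, 4/9, 8/9)

Set up U = [u_1 | ... | u_1] ∈ R^(3×1). The projector onto W = col(U) is P = U (U^T U)^(-1) U^T.
Compute U^T U =
  [9],
and U^T v = (-4).
Solve U^T U · c = U^T v for the coefficients: c = (-4/9). The projection is proj_W(v) = U c.
Check: (v - proj_W(v)) · u_1 = 0  (should be 0).
Result: proj_W(v) = (-8/9, 4/9, 8/9).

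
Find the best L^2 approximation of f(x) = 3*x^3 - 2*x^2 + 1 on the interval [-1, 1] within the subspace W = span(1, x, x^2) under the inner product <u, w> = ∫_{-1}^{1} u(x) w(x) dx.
g(x) = -2*x^2 + 9*x/5 + 1

The best approximation g ∈ W is the orthogonal projection of f onto W. Writing g = a_0 + a_1 x + a_2 x^2, the coefficients solve the normal equations G · a = b where
  G_{ij} = <φ_i, φ_j> and b_i = <f, φ_i>, with φ_0 = 1, φ_1 = x, φ_2 = x^2.
G =
  [2, 0, 2/3]
  [0, 2/3, 0]
  [2/3, 0, 2/5],
b = (2/3, 6/5, -2/15).
Solving gives a_0 = 1, a_1 = 9/5, a_2 = -2, so
  g(x) = -2*x^2 + 9*x/5 + 1.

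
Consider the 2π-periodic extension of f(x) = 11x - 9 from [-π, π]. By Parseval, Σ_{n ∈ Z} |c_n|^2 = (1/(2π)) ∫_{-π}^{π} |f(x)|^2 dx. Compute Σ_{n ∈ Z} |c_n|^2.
Σ |c_n|^2 = 121π^2/3 + 81

Expand and integrate term by term over [-π, π]:
  ∫ (11x)^2 dx = 121·(2π^3/3); ∫ 2·11·(-9)·x dx = 0 (odd integrand); ∫ (-9)^2 dx = 81·2π.
So (1/(2π)) ∫_{-π}^{π} (11x - 9)^2 dx = 121π^2/3 + 81 = 121π^2/3 + 81.
Parseval ⇒ Σ |c_n|^2 = 121π^2/3 + 81.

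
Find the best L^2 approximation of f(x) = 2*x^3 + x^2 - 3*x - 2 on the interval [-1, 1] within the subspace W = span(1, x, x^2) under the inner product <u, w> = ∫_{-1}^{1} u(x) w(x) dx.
g(x) = x^2 - 9*x/5 - 2

The best approximation g ∈ W is the orthogonal projection of f onto W. Writing g = a_0 + a_1 x + a_2 x^2, the coefficients solve the normal equations G · a = b where
  G_{ij} = <φ_i, φ_j> and b_i = <f, φ_i>, with φ_0 = 1, φ_1 = x, φ_2 = x^2.
G =
  [2, 0, 2/3]
  [0, 2/3, 0]
  [2/3, 0, 2/5],
b = (-10/3, -6/5, -14/15).
Solving gives a_0 = -2, a_1 = -9/5, a_2 = 1, so
  g(x) = x^2 - 9*x/5 - 2.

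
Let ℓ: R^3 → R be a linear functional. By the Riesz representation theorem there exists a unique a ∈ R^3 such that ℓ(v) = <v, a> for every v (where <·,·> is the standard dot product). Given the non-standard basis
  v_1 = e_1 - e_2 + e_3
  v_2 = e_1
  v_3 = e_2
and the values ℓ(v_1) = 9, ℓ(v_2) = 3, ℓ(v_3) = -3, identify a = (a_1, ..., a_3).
a = (3, -3, 3)

Write a = (a_1, ..., a_3) in the standard basis. For each basis vector v_i, ℓ(v_i) = <v_i, a> is a linear equation in the a_j's. Collect the n equations into a matrix system V a = ℓ, where row i of V is v_i (expressed in the standard basis). Since V is invertible (lower-triangular with 1s on the diagonal, up to permutation), solve by back-substitution:
  V =
[[1, -1, 1],
 [1, 0, 0],
 [0, 1, 0]]
  V a = (9, 3, -3)
Solving gives a = (3, -3, 3).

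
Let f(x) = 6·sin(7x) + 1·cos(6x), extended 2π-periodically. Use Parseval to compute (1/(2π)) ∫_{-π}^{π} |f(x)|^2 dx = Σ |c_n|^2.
Σ |c_n|^2 = 37/2

Expand |f|^2 and use orthogonality of {sin(nx), cos(mx)} on [-π, π]:
  ∫_{-π}^{π} sin(nx)^2 dx = π, ∫ cos(mx)^2 dx = π, and cross terms integrate to 0.
So ∫_{-π}^{π} f(x)^2 dx = 6^2 · π + 1^2 · π = (36 + 1)π.
Divide by 2π: (36 + 1)/2 = 37/2.
By Parseval, this equals Σ |c_n|^2.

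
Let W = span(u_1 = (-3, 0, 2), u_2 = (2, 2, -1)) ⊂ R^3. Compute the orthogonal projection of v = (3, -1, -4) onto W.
proj_W(v) = (203/53, -64/53, -146/53)

Set up U = [u_1 | ... | u_2] ∈ R^(3×2). The projector onto W = col(U) is P = U (U^T U)^(-1) U^T.
Compute U^T U =
  [13, -8]
  [-8, 9],
and U^T v = (-17, 8).
Solve U^T U · c = U^T v for the coefficients: c = (-89/53, -32/53). The projection is proj_W(v) = U c.
Check: (v - proj_W(v)) · u_1 = 0  (should be 0).
Check: (v - proj_W(v)) · u_2 = 0  (should be 0).
Result: proj_W(v) = (203/53, -64/53, -146/53).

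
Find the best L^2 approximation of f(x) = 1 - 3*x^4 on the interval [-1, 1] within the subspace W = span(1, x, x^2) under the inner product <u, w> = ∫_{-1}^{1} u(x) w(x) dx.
g(x) = 44/35 - 18*x^2/7

The best approximation g ∈ W is the orthogonal projection of f onto W. Writing g = a_0 + a_1 x + a_2 x^2, the coefficients solve the normal equations G · a = b where
  G_{ij} = <φ_i, φ_j> and b_i = <f, φ_i>, with φ_0 = 1, φ_1 = x, φ_2 = x^2.
G =
  [2, 0, 2/3]
  [0, 2/3, 0]
  [2/3, 0, 2/5],
b = (4/5, 0, -4/21).
Solving gives a_0 = 44/35, a_1 = 0, a_2 = -18/7, so
  g(x) = 44/35 - 18*x^2/7.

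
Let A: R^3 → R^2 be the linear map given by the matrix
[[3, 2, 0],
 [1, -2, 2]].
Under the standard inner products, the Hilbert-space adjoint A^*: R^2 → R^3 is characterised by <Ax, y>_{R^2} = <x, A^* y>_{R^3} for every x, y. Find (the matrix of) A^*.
A^* = A^T =
[[3, 1],
 [2, -2],
 [0, 2]]

For real matrices with standard dot products, the defining identity <Ax, y> = <x, A^* y> gives (Ax)^T y = x^T (A^*) y, i.e. x^T A^T y = x^T (A^*) y. Since this holds for all x, y, we must have A^* = A^T. Therefore
A^* =
[[3, 1],
 [2, -2],
 [0, 2]].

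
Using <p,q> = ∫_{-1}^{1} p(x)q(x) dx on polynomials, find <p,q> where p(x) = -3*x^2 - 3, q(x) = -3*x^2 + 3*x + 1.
<p,q> = 8/5

Expand the product: p(x)·q(x) = 9*x^4 - 9*x^3 + 6*x^2 - 9*x - 3.
∫_{-1}^{1} of each monomial x^k gives [2/(k+1) if k even, 0 if k odd]. Integrating term-by-term (or equivalently evaluating the antiderivative F(x) = 9*x^5/5 - 9*x^4/4 + 2*x^3 - 9*x^2/2 - 3*x at the endpoints):
  F(1) − F(−1) = -119/20 − (-151/20) = 8/5.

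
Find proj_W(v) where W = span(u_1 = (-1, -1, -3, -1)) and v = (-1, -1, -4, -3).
proj_W(v) = (-17/12, -17/12, -17/4, -17/12)

Set up U = [u_1 | ... | u_1] ∈ R^(4×1). The projector onto W = col(U) is P = U (U^T U)^(-1) U^T.
Compute U^T U =
  [12],
and U^T v = (17).
Solve U^T U · c = U^T v for the coefficients: c = (17/12). The projection is proj_W(v) = U c.
Check: (v - proj_W(v)) · u_1 = 0  (should be 0).
Result: proj_W(v) = (-17/12, -17/12, -17/4, -17/12).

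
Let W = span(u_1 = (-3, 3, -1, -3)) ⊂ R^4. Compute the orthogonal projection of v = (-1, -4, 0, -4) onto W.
proj_W(v) = (-9/28, 9/28, -3/28, -9/28)

Set up U = [u_1 | ... | u_1] ∈ R^(4×1). The projector onto W = col(U) is P = U (U^T U)^(-1) U^T.
Compute U^T U =
  [28],
and U^T v = (3).
Solve U^T U · c = U^T v for the coefficients: c = (3/28). The projection is proj_W(v) = U c.
Check: (v - proj_W(v)) · u_1 = 0  (should be 0).
Result: proj_W(v) = (-9/28, 9/28, -3/28, -9/28).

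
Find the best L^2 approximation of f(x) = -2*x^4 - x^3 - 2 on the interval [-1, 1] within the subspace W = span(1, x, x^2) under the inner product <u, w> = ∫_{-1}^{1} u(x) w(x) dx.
g(x) = -12*x^2/7 - 3*x/5 - 64/35

The best approximation g ∈ W is the orthogonal projection of f onto W. Writing g = a_0 + a_1 x + a_2 x^2, the coefficients solve the normal equations G · a = b where
  G_{ij} = <φ_i, φ_j> and b_i = <f, φ_i>, with φ_0 = 1, φ_1 = x, φ_2 = x^2.
G =
  [2, 0, 2/3]
  [0, 2/3, 0]
  [2/3, 0, 2/5],
b = (-24/5, -2/5, -40/21).
Solving gives a_0 = -64/35, a_1 = -3/5, a_2 = -12/7, so
  g(x) = -12*x^2/7 - 3*x/5 - 64/35.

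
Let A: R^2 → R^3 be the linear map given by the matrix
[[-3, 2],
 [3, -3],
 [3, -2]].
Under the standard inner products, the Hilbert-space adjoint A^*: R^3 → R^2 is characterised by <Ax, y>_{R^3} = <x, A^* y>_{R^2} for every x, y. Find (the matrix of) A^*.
A^* = A^T =
[[-3, 3, 3],
 [2, -3, -2]]

For real matrices with standard dot products, the defining identity <Ax, y> = <x, A^* y> gives (Ax)^T y = x^T (A^*) y, i.e. x^T A^T y = x^T (A^*) y. Since this holds for all x, y, we must have A^* = A^T. Therefore
A^* =
[[-3, 3, 3],
 [2, -3, -2]].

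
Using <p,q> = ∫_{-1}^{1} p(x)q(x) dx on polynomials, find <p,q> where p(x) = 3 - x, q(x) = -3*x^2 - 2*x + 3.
<p,q> = 40/3

Expand the product: p(x)·q(x) = 3*x^3 - 7*x^2 - 9*x + 9.
∫_{-1}^{1} of each monomial x^k gives [2/(k+1) if k even, 0 if k odd]. Integrating term-by-term (or equivalently evaluating the antiderivative F(x) = 3*x^4/4 - 7*x^3/3 - 9*x^2/2 + 9*x at the endpoints):
  F(1) − F(−1) = 35/12 − (-125/12) = 40/3.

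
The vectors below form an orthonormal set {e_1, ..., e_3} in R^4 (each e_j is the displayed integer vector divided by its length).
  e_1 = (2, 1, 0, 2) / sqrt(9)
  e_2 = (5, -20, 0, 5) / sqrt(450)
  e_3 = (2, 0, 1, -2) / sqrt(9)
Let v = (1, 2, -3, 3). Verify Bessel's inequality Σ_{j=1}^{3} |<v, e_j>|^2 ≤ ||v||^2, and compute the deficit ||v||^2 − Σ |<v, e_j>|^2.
Σ |<v, e_j>|^2 = 157/9; ||v||^2 = 23; deficit = 50/9

Write each e_j = u_j / sqrt(<u_j, u_j>) where u_j is the displayed integer vector. Then <v, e_j> = <v, u_j> / sqrt(<u_j, u_j>), so |<v, e_j>|^2 = <v, u_j>^2 / <u_j, u_j>.
Coefficients: <v, e_1> = 10/sqrt(9), <v, e_2> = -20/sqrt(450), <v, e_3> = -7/sqrt(9).
Square and sum: Σ |<v, e_j>|^2 = 157/9.
Compute ||v||^2 = v·v = 23.
Deficit = 23 − 157/9 = 50/9 ≥ 0, confirming Bessel's inequality. (The deficit equals ||v − Σ <v,e_j> e_j||^2, the squared distance from v to span{e_j}.)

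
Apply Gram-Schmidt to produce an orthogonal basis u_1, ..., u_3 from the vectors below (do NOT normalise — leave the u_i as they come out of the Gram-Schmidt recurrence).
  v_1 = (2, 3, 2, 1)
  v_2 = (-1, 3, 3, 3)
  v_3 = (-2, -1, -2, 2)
Orthogonal basis:
  u_1 = (2, 3, 2, 1)
  u_2 = (-25/9, 1/3, 11/9, 19/9)
  u_3 = (51/124, 41/124, -201/124, 177/124)

Apply the Gram-Schmidt recurrence
  u_1 = v_1
  u_i = v_i − Σ_{j<i} ((v_i · u_j) / (u_j · u_j)) · u_j.

Step by step this gives:
  u_1 = (2, 3, 2, 1)
  u_2 = (-25/9, 1/3, 11/9, 19/9)
  u_3 = (51/124, 41/124, -201/124, 177/124)

Orthogonality check:
  u_2 · u_1 = 0 (should be 0)
  u_3 · u_1 = 0 (should be 0)
  u_3 · u_2 = 0 (should be 0)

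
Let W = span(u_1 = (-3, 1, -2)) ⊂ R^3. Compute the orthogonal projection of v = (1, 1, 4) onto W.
proj_W(v) = (15/7, -5/7, 10/7)

Set up U = [u_1 | ... | u_1] ∈ R^(3×1). The projector onto W = col(U) is P = U (U^T U)^(-1) U^T.
Compute U^T U =
  [14],
and U^T v = (-10).
Solve U^T U · c = U^T v for the coefficients: c = (-5/7). The projection is proj_W(v) = U c.
Check: (v - proj_W(v)) · u_1 = 0  (should be 0).
Result: proj_W(v) = (15/7, -5/7, 10/7).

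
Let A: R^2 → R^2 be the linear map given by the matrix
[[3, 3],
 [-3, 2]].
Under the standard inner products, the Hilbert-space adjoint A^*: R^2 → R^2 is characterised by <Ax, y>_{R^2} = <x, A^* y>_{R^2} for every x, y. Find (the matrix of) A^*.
A^* = A^T =
[[3, -3],
 [3, 2]]

For real matrices with standard dot products, the defining identity <Ax, y> = <x, A^* y> gives (Ax)^T y = x^T (A^*) y, i.e. x^T A^T y = x^T (A^*) y. Since this holds for all x, y, we must have A^* = A^T. Therefore
A^* =
[[3, -3],
 [3, 2]].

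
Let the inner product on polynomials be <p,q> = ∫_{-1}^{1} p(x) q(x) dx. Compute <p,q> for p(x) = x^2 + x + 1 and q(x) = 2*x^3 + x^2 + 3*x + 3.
<p,q> = 178/15

Expand the product: p(x)·q(x) = 2*x^5 + 3*x^4 + 6*x^3 + 7*x^2 + 6*x + 3.
∫_{-1}^{1} of each monomial x^k gives [2/(k+1) if k even, 0 if k odd]. Integrating term-by-term (or equivalently evaluating the antiderivative F(x) = x^6/3 + 3*x^5/5 + 3*x^4/2 + 7*x^3/3 + 3*x^2 + 3*x at the endpoints):
  F(1) − F(−1) = 323/30 − (-11/10) = 178/15.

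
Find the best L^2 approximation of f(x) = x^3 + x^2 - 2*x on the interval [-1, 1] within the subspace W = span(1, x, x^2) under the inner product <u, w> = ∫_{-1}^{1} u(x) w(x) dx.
g(x) = x^2 - 7*x/5

The best approximation g ∈ W is the orthogonal projection of f onto W. Writing g = a_0 + a_1 x + a_2 x^2, the coefficients solve the normal equations G · a = b where
  G_{ij} = <φ_i, φ_j> and b_i = <f, φ_i>, with φ_0 = 1, φ_1 = x, φ_2 = x^2.
G =
  [2, 0, 2/3]
  [0, 2/3, 0]
  [2/3, 0, 2/5],
b = (2/3, -14/15, 2/5).
Solving gives a_0 = 0, a_1 = -7/5, a_2 = 1, so
  g(x) = x^2 - 7*x/5.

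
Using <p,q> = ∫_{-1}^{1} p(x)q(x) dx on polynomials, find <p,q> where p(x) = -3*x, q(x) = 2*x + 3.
<p,q> = -4

Expand the product: p(x)·q(x) = -6*x^2 - 9*x.
∫_{-1}^{1} of each monomial x^k gives [2/(k+1) if k even, 0 if k odd]. Integrating term-by-term (or equivalently evaluating the antiderivative F(x) = -2*x^3 - 9*x^2/2 at the endpoints):
  F(1) − F(−1) = -13/2 − (-5/2) = -4.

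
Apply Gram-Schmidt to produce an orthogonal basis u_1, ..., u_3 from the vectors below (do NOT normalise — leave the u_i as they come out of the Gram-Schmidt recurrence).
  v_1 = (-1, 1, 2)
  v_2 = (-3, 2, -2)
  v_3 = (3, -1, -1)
Orthogonal basis:
  u_1 = (-1, 1, 2)
  u_2 = (-17/6, 11/6, -7/3)
  u_3 = (66/101, 88/101, -11/101)

Apply the Gram-Schmidt recurrence
  u_1 = v_1
  u_i = v_i − Σ_{j<i} ((v_i · u_j) / (u_j · u_j)) · u_j.

Step by step this gives:
  u_1 = (-1, 1, 2)
  u_2 = (-17/6, 11/6, -7/3)
  u_3 = (66/101, 88/101, -11/101)

Orthogonality check:
  u_2 · u_1 = 0 (should be 0)
  u_3 · u_1 = 0 (should be 0)
  u_3 · u_2 = 0 (should be 0)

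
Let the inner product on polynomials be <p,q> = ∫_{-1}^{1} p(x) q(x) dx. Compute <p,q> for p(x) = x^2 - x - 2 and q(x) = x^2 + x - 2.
<p,q> = 76/15

Expand the product: p(x)·q(x) = x^4 - 5*x^2 + 4.
∫_{-1}^{1} of each monomial x^k gives [2/(k+1) if k even, 0 if k odd]. Integrating term-by-term (or equivalently evaluating the antiderivative F(x) = x^5/5 - 5*x^3/3 + 4*x at the endpoints):
  F(1) − F(−1) = 38/15 − (-38/15) = 76/15.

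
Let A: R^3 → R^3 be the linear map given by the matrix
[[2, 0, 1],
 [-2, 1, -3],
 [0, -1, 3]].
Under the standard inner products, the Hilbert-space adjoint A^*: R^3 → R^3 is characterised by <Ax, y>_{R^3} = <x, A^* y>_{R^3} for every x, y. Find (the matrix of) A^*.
A^* = A^T =
[[2, -2, 0],
 [0, 1, -1],
 [1, -3, 3]]

For real matrices with standard dot products, the defining identity <Ax, y> = <x, A^* y> gives (Ax)^T y = x^T (A^*) y, i.e. x^T A^T y = x^T (A^*) y. Since this holds for all x, y, we must have A^* = A^T. Therefore
A^* =
[[2, -2, 0],
 [0, 1, -1],
 [1, -3, 3]].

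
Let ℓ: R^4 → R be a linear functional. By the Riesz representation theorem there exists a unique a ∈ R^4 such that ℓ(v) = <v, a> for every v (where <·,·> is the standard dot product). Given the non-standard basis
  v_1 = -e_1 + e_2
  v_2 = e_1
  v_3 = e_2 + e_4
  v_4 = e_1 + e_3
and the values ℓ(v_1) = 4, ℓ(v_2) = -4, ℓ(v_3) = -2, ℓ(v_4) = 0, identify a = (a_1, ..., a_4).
a = (-4, 0, 4, -2)

Write a = (a_1, ..., a_4) in the standard basis. For each basis vector v_i, ℓ(v_i) = <v_i, a> is a linear equation in the a_j's. Collect the n equations into a matrix system V a = ℓ, where row i of V is v_i (expressed in the standard basis). Since V is invertible (lower-triangular with 1s on the diagonal, up to permutation), solve by back-substitution:
  V =
[[-1, 1, 0, 0],
 [1, 0, 0, 0],
 [0, 1, 0, 1],
 [1, 0, 1, 0]]
  V a = (4, -4, -2, 0)
Solving gives a = (-4, 0, 4, -2).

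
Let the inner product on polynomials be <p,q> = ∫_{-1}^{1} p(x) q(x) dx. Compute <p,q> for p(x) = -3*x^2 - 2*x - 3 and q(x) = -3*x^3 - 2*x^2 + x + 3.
<p,q> = -248/15

Expand the product: p(x)·q(x) = 9*x^5 + 12*x^4 + 10*x^3 - 5*x^2 - 9*x - 9.
∫_{-1}^{1} of each monomial x^k gives [2/(k+1) if k even, 0 if k odd]. Integrating term-by-term (or equivalently evaluating the antiderivative F(x) = 3*x^6/2 + 12*x^5/5 + 5*x^4/2 - 5*x^3/3 - 9*x^2/2 - 9*x at the endpoints):
  F(1) − F(−1) = -263/30 − (233/30) = -248/15.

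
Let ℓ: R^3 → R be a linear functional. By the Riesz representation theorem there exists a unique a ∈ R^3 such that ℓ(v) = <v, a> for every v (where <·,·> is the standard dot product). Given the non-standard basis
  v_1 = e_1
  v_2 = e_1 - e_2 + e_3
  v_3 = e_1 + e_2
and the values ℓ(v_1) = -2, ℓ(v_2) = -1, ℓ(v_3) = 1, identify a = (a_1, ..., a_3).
a = (-2, 3, 4)

Write a = (a_1, ..., a_3) in the standard basis. For each basis vector v_i, ℓ(v_i) = <v_i, a> is a linear equation in the a_j's. Collect the n equations into a matrix system V a = ℓ, where row i of V is v_i (expressed in the standard basis). Since V is invertible (lower-triangular with 1s on the diagonal, up to permutation), solve by back-substitution:
  V =
[[1, 0, 0],
 [1, -1, 1],
 [1, 1, 0]]
  V a = (-2, -1, 1)
Solving gives a = (-2, 3, 4).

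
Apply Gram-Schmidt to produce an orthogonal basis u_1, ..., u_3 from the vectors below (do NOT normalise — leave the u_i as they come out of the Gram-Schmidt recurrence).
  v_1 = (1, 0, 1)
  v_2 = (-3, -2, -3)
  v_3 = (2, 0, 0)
Orthogonal basis:
  u_1 = (1, 0, 1)
  u_2 = (0, -2, 0)
  u_3 = (1, 0, -1)

Apply the Gram-Schmidt recurrence
  u_1 = v_1
  u_i = v_i − Σ_{j<i} ((v_i · u_j) / (u_j · u_j)) · u_j.

Step by step this gives:
  u_1 = (1, 0, 1)
  u_2 = (0, -2, 0)
  u_3 = (1, 0, -1)

Orthogonality check:
  u_2 · u_1 = 0 (should be 0)
  u_3 · u_1 = 0 (should be 0)
  u_3 · u_2 = 0 (should be 0)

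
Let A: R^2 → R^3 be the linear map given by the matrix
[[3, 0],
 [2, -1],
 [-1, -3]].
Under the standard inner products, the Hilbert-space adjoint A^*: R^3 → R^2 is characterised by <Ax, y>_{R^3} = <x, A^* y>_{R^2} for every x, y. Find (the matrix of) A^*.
A^* = A^T =
[[3, 2, -1],
 [0, -1, -3]]

For real matrices with standard dot products, the defining identity <Ax, y> = <x, A^* y> gives (Ax)^T y = x^T (A^*) y, i.e. x^T A^T y = x^T (A^*) y. Since this holds for all x, y, we must have A^* = A^T. Therefore
A^* =
[[3, 2, -1],
 [0, -1, -3]].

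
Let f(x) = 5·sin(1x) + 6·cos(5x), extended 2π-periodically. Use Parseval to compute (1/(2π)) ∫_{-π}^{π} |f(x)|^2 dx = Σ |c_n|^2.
Σ |c_n|^2 = 61/2

Expand |f|^2 and use orthogonality of {sin(nx), cos(mx)} on [-π, π]:
  ∫_{-π}^{π} sin(nx)^2 dx = π, ∫ cos(mx)^2 dx = π, and cross terms integrate to 0.
So ∫_{-π}^{π} f(x)^2 dx = 5^2 · π + 6^2 · π = (25 + 36)π.
Divide by 2π: (25 + 36)/2 = 61/2.
By Parseval, this equals Σ |c_n|^2.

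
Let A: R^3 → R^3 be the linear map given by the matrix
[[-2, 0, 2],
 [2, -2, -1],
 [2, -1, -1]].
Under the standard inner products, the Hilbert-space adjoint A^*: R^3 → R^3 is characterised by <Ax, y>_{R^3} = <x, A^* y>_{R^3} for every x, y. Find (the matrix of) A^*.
A^* = A^T =
[[-2, 2, 2],
 [0, -2, -1],
 [2, -1, -1]]

For real matrices with standard dot products, the defining identity <Ax, y> = <x, A^* y> gives (Ax)^T y = x^T (A^*) y, i.e. x^T A^T y = x^T (A^*) y. Since this holds for all x, y, we must have A^* = A^T. Therefore
A^* =
[[-2, 2, 2],
 [0, -2, -1],
 [2, -1, -1]].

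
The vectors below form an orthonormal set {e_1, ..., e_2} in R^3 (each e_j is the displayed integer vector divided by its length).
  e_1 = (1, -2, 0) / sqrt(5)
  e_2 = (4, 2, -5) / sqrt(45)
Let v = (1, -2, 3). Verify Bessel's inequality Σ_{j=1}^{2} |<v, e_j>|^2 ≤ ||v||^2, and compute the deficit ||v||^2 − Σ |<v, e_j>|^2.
Σ |<v, e_j>|^2 = 10; ||v||^2 = 14; deficit = 4

Write each e_j = u_j / sqrt(<u_j, u_j>) where u_j is the displayed integer vector. Then <v, e_j> = <v, u_j> / sqrt(<u_j, u_j>), so |<v, e_j>|^2 = <v, u_j>^2 / <u_j, u_j>.
Coefficients: <v, e_1> = 5/sqrt(5), <v, e_2> = -15/sqrt(45).
Square and sum: Σ |<v, e_j>|^2 = 10.
Compute ||v||^2 = v·v = 14.
Deficit = 14 − 10 = 4 ≥ 0, confirming Bessel's inequality. (The deficit equals ||v − Σ <v,e_j> e_j||^2, the squared distance from v to span{e_j}.)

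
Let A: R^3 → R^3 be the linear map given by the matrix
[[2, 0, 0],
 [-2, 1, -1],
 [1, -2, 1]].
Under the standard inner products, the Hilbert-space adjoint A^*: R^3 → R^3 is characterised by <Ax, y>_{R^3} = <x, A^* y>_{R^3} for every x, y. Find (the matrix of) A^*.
A^* = A^T =
[[2, -2, 1],
 [0, 1, -2],
 [0, -1, 1]]

For real matrices with standard dot products, the defining identity <Ax, y> = <x, A^* y> gives (Ax)^T y = x^T (A^*) y, i.e. x^T A^T y = x^T (A^*) y. Since this holds for all x, y, we must have A^* = A^T. Therefore
A^* =
[[2, -2, 1],
 [0, 1, -2],
 [0, -1, 1]].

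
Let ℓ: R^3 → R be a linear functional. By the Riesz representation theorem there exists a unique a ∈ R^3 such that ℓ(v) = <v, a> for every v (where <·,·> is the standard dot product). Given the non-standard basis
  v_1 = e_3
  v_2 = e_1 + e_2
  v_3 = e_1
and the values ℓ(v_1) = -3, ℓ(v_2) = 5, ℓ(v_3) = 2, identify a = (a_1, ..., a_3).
a = (2, 3, -3)

Write a = (a_1, ..., a_3) in the standard basis. For each basis vector v_i, ℓ(v_i) = <v_i, a> is a linear equation in the a_j's. Collect the n equations into a matrix system V a = ℓ, where row i of V is v_i (expressed in the standard basis). Since V is invertible (lower-triangular with 1s on the diagonal, up to permutation), solve by back-substitution:
  V =
[[0, 0, 1],
 [1, 1, 0],
 [1, 0, 0]]
  V a = (-3, 5, 2)
Solving gives a = (2, 3, -3).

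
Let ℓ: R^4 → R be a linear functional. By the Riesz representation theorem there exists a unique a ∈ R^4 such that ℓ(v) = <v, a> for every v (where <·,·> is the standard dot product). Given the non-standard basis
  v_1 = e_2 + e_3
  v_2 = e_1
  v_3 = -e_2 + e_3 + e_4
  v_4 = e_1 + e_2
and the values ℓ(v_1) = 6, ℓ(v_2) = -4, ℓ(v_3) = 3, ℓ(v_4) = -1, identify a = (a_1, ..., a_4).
a = (-4, 3, 3, 3)

Write a = (a_1, ..., a_4) in the standard basis. For each basis vector v_i, ℓ(v_i) = <v_i, a> is a linear equation in the a_j's. Collect the n equations into a matrix system V a = ℓ, where row i of V is v_i (expressed in the standard basis). Since V is invertible (lower-triangular with 1s on the diagonal, up to permutation), solve by back-substitution:
  V =
[[0, 1, 1, 0],
 [1, 0, 0, 0],
 [0, -1, 1, 1],
 [1, 1, 0, 0]]
  V a = (6, -4, 3, -1)
Solving gives a = (-4, 3, 3, 3).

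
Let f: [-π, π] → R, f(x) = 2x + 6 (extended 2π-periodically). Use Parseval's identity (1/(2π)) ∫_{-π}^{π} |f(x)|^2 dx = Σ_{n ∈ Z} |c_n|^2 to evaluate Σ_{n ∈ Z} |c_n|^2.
Σ |c_n|^2 = 4π^2/3 + 36

Expand and integrate term by term over [-π, π]:
  ∫ (2x)^2 dx = 4·(2π^3/3); ∫ 2·2·(6)·x dx = 0 (odd integrand); ∫ 6^2 dx = 36·2π.
So (1/(2π)) ∫_{-π}^{π} (2x + 6)^2 dx = 4π^2/3 + 36 = 4π^2/3 + 36.
Parseval ⇒ Σ |c_n|^2 = 4π^2/3 + 36.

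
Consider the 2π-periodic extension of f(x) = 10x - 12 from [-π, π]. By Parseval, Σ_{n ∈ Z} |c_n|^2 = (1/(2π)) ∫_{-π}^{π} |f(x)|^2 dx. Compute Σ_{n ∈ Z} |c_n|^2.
Σ |c_n|^2 = 100π^2/3 + 144

Expand and integrate term by term over [-π, π]:
  ∫ (10x)^2 dx = 100·(2π^3/3); ∫ 2·10·(-12)·x dx = 0 (odd integrand); ∫ (-12)^2 dx = 144·2π.
So (1/(2π)) ∫_{-π}^{π} (10x - 12)^2 dx = 100π^2/3 + 144 = 100π^2/3 + 144.
Parseval ⇒ Σ |c_n|^2 = 100π^2/3 + 144.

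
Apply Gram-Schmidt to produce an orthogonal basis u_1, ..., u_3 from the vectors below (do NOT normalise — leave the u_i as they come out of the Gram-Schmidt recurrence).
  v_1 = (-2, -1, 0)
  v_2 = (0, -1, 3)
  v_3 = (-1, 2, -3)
Orthogonal basis:
  u_1 = (-2, -1, 0)
  u_2 = (2/5, -4/5, 3)
  u_3 = (-27/49, 54/49, 18/49)

Apply the Gram-Schmidt recurrence
  u_1 = v_1
  u_i = v_i − Σ_{j<i} ((v_i · u_j) / (u_j · u_j)) · u_j.

Step by step this gives:
  u_1 = (-2, -1, 0)
  u_2 = (2/5, -4/5, 3)
  u_3 = (-27/49, 54/49, 18/49)

Orthogonality check:
  u_2 · u_1 = 0 (should be 0)
  u_3 · u_1 = 0 (should be 0)
  u_3 · u_2 = 0 (should be 0)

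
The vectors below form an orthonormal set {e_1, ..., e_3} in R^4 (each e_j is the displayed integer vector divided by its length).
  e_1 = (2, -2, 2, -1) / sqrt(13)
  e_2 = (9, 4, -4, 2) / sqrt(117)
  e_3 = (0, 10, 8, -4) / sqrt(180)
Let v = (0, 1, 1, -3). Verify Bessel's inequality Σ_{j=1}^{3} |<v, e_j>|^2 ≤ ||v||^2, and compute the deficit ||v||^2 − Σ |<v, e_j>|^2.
Σ |<v, e_j>|^2 = 6; ||v||^2 = 11; deficit = 5

Write each e_j = u_j / sqrt(<u_j, u_j>) where u_j is the displayed integer vector. Then <v, e_j> = <v, u_j> / sqrt(<u_j, u_j>), so |<v, e_j>|^2 = <v, u_j>^2 / <u_j, u_j>.
Coefficients: <v, e_1> = 3/sqrt(13), <v, e_2> = -6/sqrt(117), <v, e_3> = 30/sqrt(180).
Square and sum: Σ |<v, e_j>|^2 = 6.
Compute ||v||^2 = v·v = 11.
Deficit = 11 − 6 = 5 ≥ 0, confirming Bessel's inequality. (The deficit equals ||v − Σ <v,e_j> e_j||^2, the squared distance from v to span{e_j}.)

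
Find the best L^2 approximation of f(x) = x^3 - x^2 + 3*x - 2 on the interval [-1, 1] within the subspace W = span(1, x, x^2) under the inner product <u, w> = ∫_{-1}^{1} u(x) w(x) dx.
g(x) = -x^2 + 18*x/5 - 2

The best approximation g ∈ W is the orthogonal projection of f onto W. Writing g = a_0 + a_1 x + a_2 x^2, the coefficients solve the normal equations G · a = b where
  G_{ij} = <φ_i, φ_j> and b_i = <f, φ_i>, with φ_0 = 1, φ_1 = x, φ_2 = x^2.
G =
  [2, 0, 2/3]
  [0, 2/3, 0]
  [2/3, 0, 2/5],
b = (-14/3, 12/5, -26/15).
Solving gives a_0 = -2, a_1 = 18/5, a_2 = -1, so
  g(x) = -x^2 + 18*x/5 - 2.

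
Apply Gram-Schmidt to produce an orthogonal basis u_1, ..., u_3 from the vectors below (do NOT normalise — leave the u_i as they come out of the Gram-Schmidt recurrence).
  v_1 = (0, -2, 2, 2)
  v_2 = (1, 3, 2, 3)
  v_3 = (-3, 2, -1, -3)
Orthogonal basis:
  u_1 = (0, -2, 2, 2)
  u_2 = (1, 11/3, 4/3, 7/3)
  u_3 = (-183/65, 44/65, 81/65, -37/65)

Apply the Gram-Schmidt recurrence
  u_1 = v_1
  u_i = v_i − Σ_{j<i} ((v_i · u_j) / (u_j · u_j)) · u_j.

Step by step this gives:
  u_1 = (0, -2, 2, 2)
  u_2 = (1, 11/3, 4/3, 7/3)
  u_3 = (-183/65, 44/65, 81/65, -37/65)

Orthogonality check:
  u_2 · u_1 = 0 (should be 0)
  u_3 · u_1 = 0 (should be 0)
  u_3 · u_2 = 0 (should be 0)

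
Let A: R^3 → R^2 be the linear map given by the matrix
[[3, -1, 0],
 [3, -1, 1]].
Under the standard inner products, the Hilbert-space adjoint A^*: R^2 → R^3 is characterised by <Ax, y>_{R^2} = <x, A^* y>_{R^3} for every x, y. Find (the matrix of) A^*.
A^* = A^T =
[[3, 3],
 [-1, -1],
 [0, 1]]

For real matrices with standard dot products, the defining identity <Ax, y> = <x, A^* y> gives (Ax)^T y = x^T (A^*) y, i.e. x^T A^T y = x^T (A^*) y. Since this holds for all x, y, we must have A^* = A^T. Therefore
A^* =
[[3, 3],
 [-1, -1],
 [0, 1]].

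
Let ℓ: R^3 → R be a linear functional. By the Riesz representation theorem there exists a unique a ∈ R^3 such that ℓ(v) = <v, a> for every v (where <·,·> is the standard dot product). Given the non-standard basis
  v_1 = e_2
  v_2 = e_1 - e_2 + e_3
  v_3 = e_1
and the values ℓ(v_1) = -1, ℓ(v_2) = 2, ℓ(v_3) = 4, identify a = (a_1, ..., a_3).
a = (4, -1, -3)

Write a = (a_1, ..., a_3) in the standard basis. For each basis vector v_i, ℓ(v_i) = <v_i, a> is a linear equation in the a_j's. Collect the n equations into a matrix system V a = ℓ, where row i of V is v_i (expressed in the standard basis). Since V is invertible (lower-triangular with 1s on the diagonal, up to permutation), solve by back-substitution:
  V =
[[0, 1, 0],
 [1, -1, 1],
 [1, 0, 0]]
  V a = (-1, 2, 4)
Solving gives a = (4, -1, -3).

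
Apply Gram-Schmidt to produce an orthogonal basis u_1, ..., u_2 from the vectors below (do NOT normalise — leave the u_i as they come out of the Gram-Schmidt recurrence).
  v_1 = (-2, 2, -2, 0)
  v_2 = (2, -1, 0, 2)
Orthogonal basis:
  u_1 = (-2, 2, -2, 0)
  u_2 = (1, 0, -1, 2)

Apply the Gram-Schmidt recurrence
  u_1 = v_1
  u_i = v_i − Σ_{j<i} ((v_i · u_j) / (u_j · u_j)) · u_j.

Step by step this gives:
  u_1 = (-2, 2, -2, 0)
  u_2 = (1, 0, -1, 2)

Orthogonality check:
  u_2 · u_1 = 0 (should be 0)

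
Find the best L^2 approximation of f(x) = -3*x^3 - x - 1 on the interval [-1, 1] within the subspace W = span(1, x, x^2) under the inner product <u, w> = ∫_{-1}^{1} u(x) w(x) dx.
g(x) = -14*x/5 - 1

The best approximation g ∈ W is the orthogonal projection of f onto W. Writing g = a_0 + a_1 x + a_2 x^2, the coefficients solve the normal equations G · a = b where
  G_{ij} = <φ_i, φ_j> and b_i = <f, φ_i>, with φ_0 = 1, φ_1 = x, φ_2 = x^2.
G =
  [2, 0, 2/3]
  [0, 2/3, 0]
  [2/3, 0, 2/5],
b = (-2, -28/15, -2/3).
Solving gives a_0 = -1, a_1 = -14/5, a_2 = 0, so
  g(x) = -14*x/5 - 1.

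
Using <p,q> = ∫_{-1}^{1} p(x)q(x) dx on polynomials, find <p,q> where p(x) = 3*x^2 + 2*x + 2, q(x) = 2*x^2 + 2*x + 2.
<p,q> = 296/15

Expand the product: p(x)·q(x) = 6*x^4 + 10*x^3 + 14*x^2 + 8*x + 4.
∫_{-1}^{1} of each monomial x^k gives [2/(k+1) if k even, 0 if k odd]. Integrating term-by-term (or equivalently evaluating the antiderivative F(x) = 6*x^5/5 + 5*x^4/2 + 14*x^3/3 + 4*x^2 + 4*x at the endpoints):
  F(1) − F(−1) = 491/30 − (-101/30) = 296/15.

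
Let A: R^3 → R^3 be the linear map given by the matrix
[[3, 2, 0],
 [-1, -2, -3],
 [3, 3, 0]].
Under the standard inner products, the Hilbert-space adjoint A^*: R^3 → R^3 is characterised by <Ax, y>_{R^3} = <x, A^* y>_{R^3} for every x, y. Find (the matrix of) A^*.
A^* = A^T =
[[3, -1, 3],
 [2, -2, 3],
 [0, -3, 0]]

For real matrices with standard dot products, the defining identity <Ax, y> = <x, A^* y> gives (Ax)^T y = x^T (A^*) y, i.e. x^T A^T y = x^T (A^*) y. Since this holds for all x, y, we must have A^* = A^T. Therefore
A^* =
[[3, -1, 3],
 [2, -2, 3],
 [0, -3, 0]].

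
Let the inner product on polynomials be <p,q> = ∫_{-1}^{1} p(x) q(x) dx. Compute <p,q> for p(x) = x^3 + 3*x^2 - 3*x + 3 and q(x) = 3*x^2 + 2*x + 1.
<p,q> = 72/5

Expand the product: p(x)·q(x) = 3*x^5 + 11*x^4 - 2*x^3 + 6*x^2 + 3*x + 3.
∫_{-1}^{1} of each monomial x^k gives [2/(k+1) if k even, 0 if k odd]. Integrating term-by-term (or equivalently evaluating the antiderivative F(x) = x^6/2 + 11*x^5/5 - x^4/2 + 2*x^3 + 3*x^2/2 + 3*x at the endpoints):
  F(1) − F(−1) = 87/10 − (-57/10) = 72/5.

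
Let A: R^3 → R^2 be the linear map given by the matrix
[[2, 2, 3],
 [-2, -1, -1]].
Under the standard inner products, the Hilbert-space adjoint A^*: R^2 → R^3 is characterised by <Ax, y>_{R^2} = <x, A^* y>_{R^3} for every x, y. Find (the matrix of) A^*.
A^* = A^T =
[[2, -2],
 [2, -1],
 [3, -1]]

For real matrices with standard dot products, the defining identity <Ax, y> = <x, A^* y> gives (Ax)^T y = x^T (A^*) y, i.e. x^T A^T y = x^T (A^*) y. Since this holds for all x, y, we must have A^* = A^T. Therefore
A^* =
[[2, -2],
 [2, -1],
 [3, -1]].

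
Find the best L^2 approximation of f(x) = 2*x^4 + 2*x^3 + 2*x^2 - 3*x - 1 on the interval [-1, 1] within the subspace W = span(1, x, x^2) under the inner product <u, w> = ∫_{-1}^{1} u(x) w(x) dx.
g(x) = 26*x^2/7 - 9*x/5 - 41/35

The best approximation g ∈ W is the orthogonal projection of f onto W. Writing g = a_0 + a_1 x + a_2 x^2, the coefficients solve the normal equations G · a = b where
  G_{ij} = <φ_i, φ_j> and b_i = <f, φ_i>, with φ_0 = 1, φ_1 = x, φ_2 = x^2.
G =
  [2, 0, 2/3]
  [0, 2/3, 0]
  [2/3, 0, 2/5],
b = (2/15, -6/5, 74/105).
Solving gives a_0 = -41/35, a_1 = -9/5, a_2 = 26/7, so
  g(x) = 26*x^2/7 - 9*x/5 - 41/35.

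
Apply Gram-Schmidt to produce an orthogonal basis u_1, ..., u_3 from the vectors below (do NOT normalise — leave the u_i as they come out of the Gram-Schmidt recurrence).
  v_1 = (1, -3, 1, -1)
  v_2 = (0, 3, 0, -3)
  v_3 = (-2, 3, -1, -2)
Orthogonal basis:
  u_1 = (1, -3, 1, -1)
  u_2 = (1/2, 3/2, 1/2, -7/2)
  u_3 = (-3/2, -1/2, -1/2, -1/2)

Apply the Gram-Schmidt recurrence
  u_1 = v_1
  u_i = v_i − Σ_{j<i} ((v_i · u_j) / (u_j · u_j)) · u_j.

Step by step this gives:
  u_1 = (1, -3, 1, -1)
  u_2 = (1/2, 3/2, 1/2, -7/2)
  u_3 = (-3/2, -1/2, -1/2, -1/2)

Orthogonality check:
  u_2 · u_1 = 0 (should be 0)
  u_3 · u_1 = 0 (should be 0)
  u_3 · u_2 = 0 (should be 0)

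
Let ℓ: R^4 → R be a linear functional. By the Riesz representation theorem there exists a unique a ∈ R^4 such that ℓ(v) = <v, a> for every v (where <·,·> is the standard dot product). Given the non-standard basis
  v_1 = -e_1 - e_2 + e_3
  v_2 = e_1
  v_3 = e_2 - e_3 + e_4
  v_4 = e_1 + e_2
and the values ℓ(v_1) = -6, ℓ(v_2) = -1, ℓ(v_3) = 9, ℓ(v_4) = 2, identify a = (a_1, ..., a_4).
a = (-1, 3, -4, 2)

Write a = (a_1, ..., a_4) in the standard basis. For each basis vector v_i, ℓ(v_i) = <v_i, a> is a linear equation in the a_j's. Collect the n equations into a matrix system V a = ℓ, where row i of V is v_i (expressed in the standard basis). Since V is invertible (lower-triangular with 1s on the diagonal, up to permutation), solve by back-substitution:
  V =
[[-1, -1, 1, 0],
 [1, 0, 0, 0],
 [0, 1, -1, 1],
 [1, 1, 0, 0]]
  V a = (-6, -1, 9, 2)
Solving gives a = (-1, 3, -4, 2).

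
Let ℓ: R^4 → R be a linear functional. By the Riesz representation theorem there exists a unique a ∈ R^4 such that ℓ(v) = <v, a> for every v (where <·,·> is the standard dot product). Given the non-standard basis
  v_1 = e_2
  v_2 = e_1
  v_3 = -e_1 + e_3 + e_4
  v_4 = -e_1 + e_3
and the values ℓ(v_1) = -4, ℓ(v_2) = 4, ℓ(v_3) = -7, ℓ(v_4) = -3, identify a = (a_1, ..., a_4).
a = (4, -4, 1, -4)

Write a = (a_1, ..., a_4) in the standard basis. For each basis vector v_i, ℓ(v_i) = <v_i, a> is a linear equation in the a_j's. Collect the n equations into a matrix system V a = ℓ, where row i of V is v_i (expressed in the standard basis). Since V is invertible (lower-triangular with 1s on the diagonal, up to permutation), solve by back-substitution:
  V =
[[0, 1, 0, 0],
 [1, 0, 0, 0],
 [-1, 0, 1, 1],
 [-1, 0, 1, 0]]
  V a = (-4, 4, -7, -3)
Solving gives a = (4, -4, 1, -4).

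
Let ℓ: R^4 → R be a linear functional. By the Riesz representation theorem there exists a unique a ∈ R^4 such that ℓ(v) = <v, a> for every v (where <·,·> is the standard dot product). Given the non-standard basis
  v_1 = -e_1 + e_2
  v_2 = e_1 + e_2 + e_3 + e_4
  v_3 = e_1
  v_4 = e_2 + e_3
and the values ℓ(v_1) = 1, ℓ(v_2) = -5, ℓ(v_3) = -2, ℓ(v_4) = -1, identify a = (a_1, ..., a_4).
a = (-2, -1, 0, -2)

Write a = (a_1, ..., a_4) in the standard basis. For each basis vector v_i, ℓ(v_i) = <v_i, a> is a linear equation in the a_j's. Collect the n equations into a matrix system V a = ℓ, where row i of V is v_i (expressed in the standard basis). Since V is invertible (lower-triangular with 1s on the diagonal, up to permutation), solve by back-substitution:
  V =
[[-1, 1, 0, 0],
 [1, 1, 1, 1],
 [1, 0, 0, 0],
 [0, 1, 1, 0]]
  V a = (1, -5, -2, -1)
Solving gives a = (-2, -1, 0, -2).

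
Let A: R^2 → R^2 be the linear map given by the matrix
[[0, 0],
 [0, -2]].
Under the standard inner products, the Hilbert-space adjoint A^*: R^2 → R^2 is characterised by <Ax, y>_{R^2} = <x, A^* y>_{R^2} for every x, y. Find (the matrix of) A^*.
A^* = A^T =
[[0, 0],
 [0, -2]]

For real matrices with standard dot products, the defining identity <Ax, y> = <x, A^* y> gives (Ax)^T y = x^T (A^*) y, i.e. x^T A^T y = x^T (A^*) y. Since this holds for all x, y, we must have A^* = A^T. Therefore
A^* =
[[0, 0],
 [0, -2]].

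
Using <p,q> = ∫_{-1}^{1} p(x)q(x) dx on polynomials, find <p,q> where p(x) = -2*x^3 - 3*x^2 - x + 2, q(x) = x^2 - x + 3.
<p,q> = 38/5

Expand the product: p(x)·q(x) = -2*x^5 - x^4 - 4*x^3 - 6*x^2 - 5*x + 6.
∫_{-1}^{1} of each monomial x^k gives [2/(k+1) if k even, 0 if k odd]. Integrating term-by-term (or equivalently evaluating the antiderivative F(x) = -x^6/3 - x^5/5 - x^4 - 2*x^3 - 5*x^2/2 + 6*x at the endpoints):
  F(1) − F(−1) = -1/30 − (-229/30) = 38/5.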